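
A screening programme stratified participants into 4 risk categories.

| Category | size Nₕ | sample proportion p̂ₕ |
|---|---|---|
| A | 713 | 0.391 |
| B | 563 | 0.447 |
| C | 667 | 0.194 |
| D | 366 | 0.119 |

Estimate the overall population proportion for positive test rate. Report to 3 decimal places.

0.305

N = 713 + 563 + 667 + 366 = 2309.
Overall proportion = Σ (Nₕ/N)·p̂ₕ.
Σ Nₕp̂ₕ = 278.783 + 251.661 + 129.398 + 43.554 = 703.396.
703.396 / 2309 = 0.30463... → 0.305.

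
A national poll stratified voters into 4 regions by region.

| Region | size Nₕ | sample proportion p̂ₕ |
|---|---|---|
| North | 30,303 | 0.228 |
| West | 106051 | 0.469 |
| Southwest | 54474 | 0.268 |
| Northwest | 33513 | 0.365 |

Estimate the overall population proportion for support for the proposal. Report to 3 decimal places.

0.372

N = 30303 + 106051 + 54474 + 33513 = 224341.
Overall proportion = Σ (Nₕ/N)·p̂ₕ.
Σ Nₕp̂ₕ = 6909.084 + 49737.919 + 14599.032 + 12232.245 = 83478.28.
83478.28 / 224341 = 0.37210... → 0.372.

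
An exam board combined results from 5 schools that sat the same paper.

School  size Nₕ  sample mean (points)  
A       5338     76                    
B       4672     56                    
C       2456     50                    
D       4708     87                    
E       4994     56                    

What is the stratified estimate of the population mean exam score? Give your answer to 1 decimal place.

N = 22168; weights Wₕ = Nₕ/N = (0.2408, 0.2108, 0.1108, 0.2124, 0.2253).
x̄_st = Σ Wₕ·x̄ₕ = 0.2408·76 + 0.2108·56 + 0.1108·50 + 0.2124·87 + 0.2253·56 ≈ 66.735...
→ 66.7.

66.7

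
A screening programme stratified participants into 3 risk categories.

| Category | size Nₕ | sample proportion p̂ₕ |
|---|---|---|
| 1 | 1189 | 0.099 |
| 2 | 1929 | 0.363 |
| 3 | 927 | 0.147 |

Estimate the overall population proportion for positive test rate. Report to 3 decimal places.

0.236

N = 1189 + 1929 + 927 = 4045.
Overall proportion = Σ (Nₕ/N)·p̂ₕ.
Σ Nₕp̂ₕ = 117.711 + 700.227 + 136.269 = 954.207.
954.207 / 4045 = 0.23590... → 0.236.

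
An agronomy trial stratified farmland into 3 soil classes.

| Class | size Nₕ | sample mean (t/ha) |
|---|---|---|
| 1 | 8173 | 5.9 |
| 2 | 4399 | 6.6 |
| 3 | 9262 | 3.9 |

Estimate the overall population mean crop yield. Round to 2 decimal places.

N = 21834; weights Wₕ = Nₕ/N = (0.3743, 0.2015, 0.4242).
x̄_st = Σ Wₕ·x̄ₕ = 0.3743·5.9 + 0.2015·6.6 + 0.4242·3.9 ≈ 5.1926...
→ 5.19.

5.19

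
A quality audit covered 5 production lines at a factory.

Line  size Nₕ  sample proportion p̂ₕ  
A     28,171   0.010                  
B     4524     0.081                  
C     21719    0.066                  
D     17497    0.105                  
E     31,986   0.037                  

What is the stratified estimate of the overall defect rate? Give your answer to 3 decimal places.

Wₕ = Nₕ/N with N = 103897: 0.2711, 0.0435, 0.2090, 0.1684, 0.3079.
p̂_st = 0.2711·0.010 + 0.0435·0.081 + 0.2090·0.066 + 0.1684·0.105 + 0.3079·0.037 ≈ 0.04911... → 0.049.

0.049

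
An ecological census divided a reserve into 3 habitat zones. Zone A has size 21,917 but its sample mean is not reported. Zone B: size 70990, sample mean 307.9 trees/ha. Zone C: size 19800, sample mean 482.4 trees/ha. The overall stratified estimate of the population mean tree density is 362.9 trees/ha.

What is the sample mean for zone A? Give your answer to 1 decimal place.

N = 21917 + 70990 + 19800 = 112707.
Overall total = μ·N = 362.9·112707 = 40901370.3.
Subtract the known strata: 70990·307.9 + 19800·482.4 = 31409341.
Remaining total for zone A: 40901370.3 − 31409341 = 9492029.3.
Divide by its size: 9492029.3 / 21917 = 433.090... → 433.1.

433.1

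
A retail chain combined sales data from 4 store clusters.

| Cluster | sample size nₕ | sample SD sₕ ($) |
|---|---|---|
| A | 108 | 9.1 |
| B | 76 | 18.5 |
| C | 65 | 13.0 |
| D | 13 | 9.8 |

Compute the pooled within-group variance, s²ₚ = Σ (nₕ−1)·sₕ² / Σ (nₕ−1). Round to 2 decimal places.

180.22

Degrees of freedom: 107 + 75 + 64 + 12 = 258.
Σ(nₕ−1)sₕ² = 107·82.81 + 75·342.25 + 64·169 + 12·96.04 = 46497.9.
s²ₚ = 46497.9 / 258 = 180.2244... → 180.22.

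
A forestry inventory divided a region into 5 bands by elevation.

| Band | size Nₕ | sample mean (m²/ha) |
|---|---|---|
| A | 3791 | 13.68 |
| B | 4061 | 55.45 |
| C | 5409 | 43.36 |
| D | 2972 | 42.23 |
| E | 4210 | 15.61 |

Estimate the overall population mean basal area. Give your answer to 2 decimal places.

N = 20443; weights Wₕ = Nₕ/N = (0.1854, 0.1986, 0.2646, 0.1454, 0.2059).
x̄_st = Σ Wₕ·x̄ₕ = 0.1854·13.68 + 0.1986·55.45 + 0.2646·43.36 + 0.1454·42.23 + 0.2059·15.61 ≈ 34.3787...
→ 34.38.

34.38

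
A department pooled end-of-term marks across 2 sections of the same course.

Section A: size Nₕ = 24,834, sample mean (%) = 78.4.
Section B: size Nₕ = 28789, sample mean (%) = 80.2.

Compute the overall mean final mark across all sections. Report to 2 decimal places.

79.37

N = 24834 + 28789 = 53623.
The stratified mean weights each stratum mean by its population share Nₕ/N.
Σ Nₕx̄ₕ = 24834·78.4 + 28789·80.2 = 1946985.6 + 2308877.8 = 4255863.4.
Divide by N: 4255863.4 / 53623 = 79.3664... → 79.37.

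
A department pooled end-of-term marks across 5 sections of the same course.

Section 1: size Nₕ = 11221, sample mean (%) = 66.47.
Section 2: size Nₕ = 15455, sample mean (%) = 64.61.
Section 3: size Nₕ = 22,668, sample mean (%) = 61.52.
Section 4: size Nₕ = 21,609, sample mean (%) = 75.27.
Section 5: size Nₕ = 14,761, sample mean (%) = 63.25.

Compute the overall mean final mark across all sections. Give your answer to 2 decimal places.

N = 85714; weights Wₕ = Nₕ/N = (0.1309, 0.1803, 0.2645, 0.2521, 0.1722).
x̄_st = Σ Wₕ·x̄ₕ = 0.1309·66.47 + 0.1803·64.61 + 0.2645·61.52 + 0.2521·75.27 + 0.1722·63.25 ≈ 66.4896...
→ 66.49.

66.49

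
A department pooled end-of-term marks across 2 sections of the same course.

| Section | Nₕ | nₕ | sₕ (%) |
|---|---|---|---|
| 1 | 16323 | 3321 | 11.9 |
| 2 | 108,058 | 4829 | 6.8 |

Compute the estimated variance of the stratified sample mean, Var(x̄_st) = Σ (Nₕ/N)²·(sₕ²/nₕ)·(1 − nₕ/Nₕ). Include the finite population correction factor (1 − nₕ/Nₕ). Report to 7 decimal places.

N = 124381. Term for each stratum: Wₕ²sₕ²/nₕ·(1−nₕ/Nₕ).
Var(x̄_st) = 0.0005849613 + 0.0069041652 = 0.0074891265 → 0.0074891.

0.0074891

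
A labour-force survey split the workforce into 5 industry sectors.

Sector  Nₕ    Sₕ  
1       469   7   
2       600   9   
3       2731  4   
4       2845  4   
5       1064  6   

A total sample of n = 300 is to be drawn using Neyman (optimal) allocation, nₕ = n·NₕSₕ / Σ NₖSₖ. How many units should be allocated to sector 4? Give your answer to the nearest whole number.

91

1: NₕSₕ = 469·7 = 3283
2: NₕSₕ = 600·9 = 5400
3: NₕSₕ = 2731·4 = 10924
4: NₕSₕ = 2845·4 = 11380
5: NₕSₕ = 1064·6 = 6384
Σ NₕSₕ = 37371.
n_4 = 300·11380/37371 = 91.354... → 91.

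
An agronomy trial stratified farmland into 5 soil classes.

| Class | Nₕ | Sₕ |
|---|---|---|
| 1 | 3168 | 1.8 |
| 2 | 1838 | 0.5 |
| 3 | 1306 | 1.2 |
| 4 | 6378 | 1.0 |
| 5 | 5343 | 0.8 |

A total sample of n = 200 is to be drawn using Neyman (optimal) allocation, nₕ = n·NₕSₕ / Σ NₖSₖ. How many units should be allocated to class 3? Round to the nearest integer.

17

Σ NₕSₕ = 3168·1.8 + 1838·0.5 + 1306·1.2 + 6378·1.0 + 5343·0.8 = 18841.
Share for 3: 1567.2/18841 = 0.08318.
n_3 = 200 × 0.08318 = 16.636... → 17.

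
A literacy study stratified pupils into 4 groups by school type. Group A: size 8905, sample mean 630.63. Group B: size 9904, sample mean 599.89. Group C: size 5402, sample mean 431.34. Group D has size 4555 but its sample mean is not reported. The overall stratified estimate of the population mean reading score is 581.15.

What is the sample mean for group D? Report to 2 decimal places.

Σ Nₕx̄ₕ = N·μ, so 4555·x̄_D = 28766·581.15 − (8905·630.63 + 9904·599.89 + 5402·431.34).
= 16717360.9 − 13887169.39 = 2830191.51.
x̄_D = 2830191.51 / 4555 = 621.3373... → 621.34.

621.34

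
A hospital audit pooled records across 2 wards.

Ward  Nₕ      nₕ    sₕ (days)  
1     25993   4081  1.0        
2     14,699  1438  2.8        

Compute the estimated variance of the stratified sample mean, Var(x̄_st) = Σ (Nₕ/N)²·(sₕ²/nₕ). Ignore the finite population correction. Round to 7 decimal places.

N = 40692; Wₕ = Nₕ/N.
ward 1: (25993/40692)²·1.0²/4081 = 0.0000999835
ward 2: (14699/40692)²·2.8²/1438 = 0.0007114013
Sum = 0.0008113848 → 0.0008114.

0.0008114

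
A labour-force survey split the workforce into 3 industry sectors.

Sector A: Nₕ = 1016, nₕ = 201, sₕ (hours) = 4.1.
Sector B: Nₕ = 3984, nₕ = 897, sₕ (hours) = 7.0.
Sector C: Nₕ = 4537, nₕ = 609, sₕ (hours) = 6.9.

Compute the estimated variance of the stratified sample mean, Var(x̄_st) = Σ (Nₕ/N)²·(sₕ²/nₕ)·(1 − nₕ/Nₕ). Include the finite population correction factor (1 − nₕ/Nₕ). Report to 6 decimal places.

0.023466

N = 9537; Wₕ = Nₕ/N.
sector A: (1016/9537)²·4.1²/201·(1 − 201/1016) = 0.000761376
sector B: (3984/9537)²·7.0²/897·(1 − 897/3984) = 0.007386455
sector C: (4537/9537)²·6.9²/609·(1 − 609/4537) = 0.015317842
Sum = 0.023465673 → 0.023466.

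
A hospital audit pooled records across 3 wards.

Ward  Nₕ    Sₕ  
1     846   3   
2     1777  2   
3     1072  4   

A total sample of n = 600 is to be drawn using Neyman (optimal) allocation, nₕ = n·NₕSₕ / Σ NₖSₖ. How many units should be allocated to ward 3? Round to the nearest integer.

248

Σ NₕSₕ = 846·3 + 1777·2 + 1072·4 = 10380.
Share for 3: 4288/10380 = 0.41310.
n_3 = 600 × 0.41310 = 247.861... → 248.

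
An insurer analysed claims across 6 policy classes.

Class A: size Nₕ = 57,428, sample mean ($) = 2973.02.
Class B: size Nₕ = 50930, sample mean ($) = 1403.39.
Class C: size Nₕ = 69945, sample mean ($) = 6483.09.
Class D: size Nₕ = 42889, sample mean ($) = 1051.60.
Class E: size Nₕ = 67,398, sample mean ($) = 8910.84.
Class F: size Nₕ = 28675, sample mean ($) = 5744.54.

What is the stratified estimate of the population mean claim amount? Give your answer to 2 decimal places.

4747.04

x̄_st = (Σ Nₕx̄ₕ) / (Σ Nₕ) = (57428·2973.02 + 50930·1403.39 + 69945·6483.09 + 42889·1051.60 + 67398·8910.84 + 28675·5744.54) / 317265
= 1506068526.53 / 317265 = 4747.0365... → 4747.04.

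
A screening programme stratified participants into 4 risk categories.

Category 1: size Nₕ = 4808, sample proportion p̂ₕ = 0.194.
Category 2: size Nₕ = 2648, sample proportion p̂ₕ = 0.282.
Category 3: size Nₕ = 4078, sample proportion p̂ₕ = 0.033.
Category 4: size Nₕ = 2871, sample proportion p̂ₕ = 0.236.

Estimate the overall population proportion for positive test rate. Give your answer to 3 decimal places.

N = 4808 + 2648 + 4078 + 2871 = 14405.
Overall proportion = Σ (Nₕ/N)·p̂ₕ.
Σ Nₕp̂ₕ = 932.752 + 746.736 + 134.574 + 677.556 = 2491.618.
2491.618 / 14405 = 0.17297... → 0.173.

0.173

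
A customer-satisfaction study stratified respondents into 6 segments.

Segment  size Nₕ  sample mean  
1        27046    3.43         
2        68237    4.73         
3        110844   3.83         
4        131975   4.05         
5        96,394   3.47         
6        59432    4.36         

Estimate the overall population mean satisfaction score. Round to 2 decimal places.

x̄_st = (Σ Nₕx̄ₕ) / (Σ Nₕ) = (27046·3.43 + 68237·4.73 + 110844·3.83 + 131975·4.05 + 96394·3.47 + 59432·4.36) / 493928
= 1968170.76 / 493928 = 3.9847... → 3.98.

3.98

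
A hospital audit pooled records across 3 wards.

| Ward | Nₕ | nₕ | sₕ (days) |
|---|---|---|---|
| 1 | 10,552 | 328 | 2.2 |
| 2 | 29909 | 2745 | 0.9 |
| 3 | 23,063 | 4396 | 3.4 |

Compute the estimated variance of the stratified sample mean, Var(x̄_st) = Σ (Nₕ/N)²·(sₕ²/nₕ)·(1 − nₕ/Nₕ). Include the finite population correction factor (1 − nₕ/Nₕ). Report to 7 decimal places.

N = 63524. Term for each stratum: Wₕ²sₕ²/nₕ·(1−nₕ/Nₕ).
Var(x̄_st) = 0.0003945041 + 0.0000594104 + 0.0002805529 = 0.0007344674 → 0.0007345.

0.0007345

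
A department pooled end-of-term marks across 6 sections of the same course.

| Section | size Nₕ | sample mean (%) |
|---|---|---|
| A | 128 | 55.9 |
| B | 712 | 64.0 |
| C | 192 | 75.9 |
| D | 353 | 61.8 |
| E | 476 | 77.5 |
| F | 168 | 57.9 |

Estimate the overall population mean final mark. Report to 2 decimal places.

66.89

N = 128 + 712 + 192 + 353 + 476 + 168 = 2029.
The stratified mean weights each stratum mean by its population share Nₕ/N.
Σ Nₕx̄ₕ = 128·55.9 + 712·64.0 + 192·75.9 + 353·61.8 + 476·77.5 + 168·57.9 = 7155.2 + 45568 + 14572.8 + 21815.4 + 36890 + 9727.2 = 135728.6.
Divide by N: 135728.6 / 2029 = 66.8943... → 66.89.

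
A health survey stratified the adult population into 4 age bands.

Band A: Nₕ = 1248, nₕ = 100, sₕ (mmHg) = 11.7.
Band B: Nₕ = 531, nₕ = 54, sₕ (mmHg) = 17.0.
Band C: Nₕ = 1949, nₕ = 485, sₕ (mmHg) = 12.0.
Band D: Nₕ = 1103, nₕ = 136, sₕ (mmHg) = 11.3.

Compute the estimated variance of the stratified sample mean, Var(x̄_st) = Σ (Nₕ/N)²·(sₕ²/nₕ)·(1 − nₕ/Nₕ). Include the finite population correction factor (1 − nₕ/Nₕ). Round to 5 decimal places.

0.22132

N = 4831. Term for each stratum: Wₕ²sₕ²/nₕ·(1−nₕ/Nₕ).
Var(x̄_st) = 0.08403382 + 0.05808218 + 0.03629941 + 0.04290875 = 0.22132417 → 0.22132.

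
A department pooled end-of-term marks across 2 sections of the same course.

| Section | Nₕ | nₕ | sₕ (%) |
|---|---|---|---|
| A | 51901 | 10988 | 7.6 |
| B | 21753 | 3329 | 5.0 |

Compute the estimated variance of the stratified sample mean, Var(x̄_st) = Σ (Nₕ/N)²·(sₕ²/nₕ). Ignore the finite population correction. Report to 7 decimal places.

0.0032652

N = 73654. Term for each stratum: Wₕ²sₕ²/nₕ.
Var(x̄_st) = 0.0026101611 + 0.0006550461 = 0.0032652072 → 0.0032652.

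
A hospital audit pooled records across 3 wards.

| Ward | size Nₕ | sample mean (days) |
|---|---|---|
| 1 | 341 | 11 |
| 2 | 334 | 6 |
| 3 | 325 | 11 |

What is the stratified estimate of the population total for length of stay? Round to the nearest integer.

1: 341·11 = 3751
2: 334·6 = 2004
3: 325·11 = 3575
τ̂ = Σ Nₕx̄ₕ = 9330.

9330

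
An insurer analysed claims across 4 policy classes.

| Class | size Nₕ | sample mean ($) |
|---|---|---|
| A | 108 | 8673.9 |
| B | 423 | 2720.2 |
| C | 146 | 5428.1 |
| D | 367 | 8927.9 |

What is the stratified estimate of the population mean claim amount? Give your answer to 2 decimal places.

x̄_st = (Σ Nₕx̄ₕ) / (Σ Nₕ) = (108·8673.9 + 423·2720.2 + 146·5428.1 + 367·8927.9) / 1044
= 6156467.7 / 1044 = 5896.9997... → 5897.00.

5897.00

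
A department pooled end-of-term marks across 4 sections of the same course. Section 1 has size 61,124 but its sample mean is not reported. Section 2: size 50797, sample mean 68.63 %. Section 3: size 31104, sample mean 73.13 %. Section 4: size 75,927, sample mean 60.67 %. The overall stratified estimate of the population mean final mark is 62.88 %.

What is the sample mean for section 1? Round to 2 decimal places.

N = 61124 + 50797 + 31104 + 75927 = 218952.
Overall total = μ·N = 62.88·218952 = 13767701.76.
Subtract the known strata: 50797·68.63 + 31104·73.13 + 75927·60.67 = 10367324.72.
Remaining total for section 1: 13767701.76 − 10367324.72 = 3400377.04.
Divide by its size: 3400377.04 / 61124 = 55.6308... → 55.63.

55.63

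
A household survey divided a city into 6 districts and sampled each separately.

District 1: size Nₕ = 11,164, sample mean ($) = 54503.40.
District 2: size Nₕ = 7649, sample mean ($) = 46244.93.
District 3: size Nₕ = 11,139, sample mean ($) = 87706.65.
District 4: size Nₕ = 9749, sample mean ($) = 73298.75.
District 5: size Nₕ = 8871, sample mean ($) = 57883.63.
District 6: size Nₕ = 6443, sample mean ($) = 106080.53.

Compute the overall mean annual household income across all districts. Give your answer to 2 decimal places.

69994.00

N = 11164 + 7649 + 11139 + 9749 + 8871 + 6443 = 55015.
Overall mean = Σ (Nₕ/N)·x̄ₕ — weight by population share, not a simple average.
Σ Nₕx̄ₕ = 11164·54503.40 + 7649·46244.93 + 11139·87706.65 + 9749·73298.75 + 8871·57883.63 + 6443·106080.53 = 608475957.6 + 353727469.57 + 976964374.35 + 714589513.75 + 513485681.73 + 683476854.79 = 3850719851.79.
Divide by N: 3850719851.79 / 55015 = 69993.9989... → 69994.00.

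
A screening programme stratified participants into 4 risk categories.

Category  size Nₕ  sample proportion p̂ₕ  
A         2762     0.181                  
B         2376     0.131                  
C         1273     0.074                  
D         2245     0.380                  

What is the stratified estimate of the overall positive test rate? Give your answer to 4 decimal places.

Wₕ = Nₕ/N with N = 8656: 0.3191, 0.2745, 0.1471, 0.2594.
p̂_st = 0.3191·0.181 + 0.2745·0.131 + 0.1471·0.074 + 0.2594·0.380 ≈ 0.203152... → 0.2032.

0.2032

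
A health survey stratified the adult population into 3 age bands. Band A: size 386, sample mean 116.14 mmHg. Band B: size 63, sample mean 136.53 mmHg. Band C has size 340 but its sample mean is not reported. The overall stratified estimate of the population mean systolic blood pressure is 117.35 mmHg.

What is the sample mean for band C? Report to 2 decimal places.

N = 386 + 63 + 340 = 789.
Overall total = μ·N = 117.35·789 = 92589.15.
Subtract the known strata: 386·116.14 + 63·136.53 = 53431.43.
Remaining total for band C: 92589.15 − 53431.43 = 39157.72.
Divide by its size: 39157.72 / 340 = 115.1698... → 115.17.

115.17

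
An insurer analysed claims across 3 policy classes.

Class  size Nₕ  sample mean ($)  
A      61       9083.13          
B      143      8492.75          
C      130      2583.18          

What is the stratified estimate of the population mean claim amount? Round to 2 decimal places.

6300.44

x̄_st = (Σ Nₕx̄ₕ) / (Σ Nₕ) = (61·9083.13 + 143·8492.75 + 130·2583.18) / 334
= 2104347.58 / 334 = 6300.4419... → 6300.44.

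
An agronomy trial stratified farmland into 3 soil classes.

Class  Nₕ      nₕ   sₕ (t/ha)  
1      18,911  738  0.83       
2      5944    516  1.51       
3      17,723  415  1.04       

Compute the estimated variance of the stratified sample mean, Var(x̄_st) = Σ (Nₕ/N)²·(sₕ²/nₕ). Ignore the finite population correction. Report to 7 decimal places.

0.0007218

N = 42578. Term for each stratum: Wₕ²sₕ²/nₕ.
Var(x̄_st) = 0.0001841443 + 0.0000861175 + 0.0004515674 = 0.0007218291 → 0.0007218.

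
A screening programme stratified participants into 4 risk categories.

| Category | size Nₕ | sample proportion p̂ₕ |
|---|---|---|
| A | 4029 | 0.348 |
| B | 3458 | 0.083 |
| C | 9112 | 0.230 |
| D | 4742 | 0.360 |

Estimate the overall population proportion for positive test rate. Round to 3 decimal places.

Wₕ = Nₕ/N with N = 21341: 0.1888, 0.1620, 0.4270, 0.2222.
p̂_st = 0.1888·0.348 + 0.1620·0.083 + 0.4270·0.230 + 0.2222·0.360 ≈ 0.25734... → 0.257.

0.257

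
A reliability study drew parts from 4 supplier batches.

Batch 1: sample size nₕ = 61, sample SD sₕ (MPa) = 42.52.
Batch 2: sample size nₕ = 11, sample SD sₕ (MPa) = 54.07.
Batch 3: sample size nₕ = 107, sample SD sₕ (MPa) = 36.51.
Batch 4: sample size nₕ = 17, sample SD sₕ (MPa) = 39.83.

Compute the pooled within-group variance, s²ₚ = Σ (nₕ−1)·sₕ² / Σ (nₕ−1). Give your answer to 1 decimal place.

1: (61−1)·42.52² = 60·1807.9504 = 108477.024
2: (11−1)·54.07² = 10·2923.5649 = 29235.649
3: (107−1)·36.51² = 106·1332.9801 = 141295.8906
4: (17−1)·39.83² = 16·1586.4289 = 25382.8624
Numerator = 304391.426; denominator = Σ(nₕ−1) = 192.
s²ₚ = 304391.426/192 = 1585.372... → 1585.4.

1585.4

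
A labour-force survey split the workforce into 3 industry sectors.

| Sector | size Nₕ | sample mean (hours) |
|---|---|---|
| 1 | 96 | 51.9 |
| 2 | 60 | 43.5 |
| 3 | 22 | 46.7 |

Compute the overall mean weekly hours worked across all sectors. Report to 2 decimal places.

48.43

x̄_st = (Σ Nₕx̄ₕ) / (Σ Nₕ) = (96·51.9 + 60·43.5 + 22·46.7) / 178
= 8619.8 / 178 = 48.4258... → 48.43.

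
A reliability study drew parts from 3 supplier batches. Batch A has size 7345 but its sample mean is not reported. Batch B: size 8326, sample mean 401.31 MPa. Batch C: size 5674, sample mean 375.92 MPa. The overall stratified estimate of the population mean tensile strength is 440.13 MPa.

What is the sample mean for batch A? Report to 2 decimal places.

Σ Nₕx̄ₕ = N·μ, so 7345·x̄_A = 21345·440.13 − (8326·401.31 + 5674·375.92).
= 9394574.85 − 5474277.14 = 3920297.71.
x̄_A = 3920297.71 / 7345 = 533.7369... → 533.74.

533.74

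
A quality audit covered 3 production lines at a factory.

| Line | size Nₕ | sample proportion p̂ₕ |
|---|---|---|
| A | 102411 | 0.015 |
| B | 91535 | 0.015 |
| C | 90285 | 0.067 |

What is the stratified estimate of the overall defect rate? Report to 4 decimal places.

Wₕ = Nₕ/N with N = 284231: 0.3603, 0.3220, 0.3176.
p̂_st = 0.3603·0.015 + 0.3220·0.015 + 0.3176·0.067 ≈ 0.031518... → 0.0315.

0.0315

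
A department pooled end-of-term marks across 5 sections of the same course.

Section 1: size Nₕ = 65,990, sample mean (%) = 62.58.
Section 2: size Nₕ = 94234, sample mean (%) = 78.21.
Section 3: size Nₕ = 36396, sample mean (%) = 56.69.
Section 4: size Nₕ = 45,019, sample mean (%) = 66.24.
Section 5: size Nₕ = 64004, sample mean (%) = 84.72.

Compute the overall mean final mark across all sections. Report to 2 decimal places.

71.87

N = 65990 + 94234 + 36396 + 45019 + 64004 = 305643.
Overall mean = Σ (Nₕ/N)·x̄ₕ — weight by population share, not a simple average.
Σ Nₕx̄ₕ = 65990·62.58 + 94234·78.21 + 36396·56.69 + 45019·66.24 + 64004·84.72 = 4129654.2 + 7370041.14 + 2063289.24 + 2982058.56 + 5422418.88 = 21967462.02.
Divide by N: 21967462.02 / 305643 = 71.8729... → 71.87.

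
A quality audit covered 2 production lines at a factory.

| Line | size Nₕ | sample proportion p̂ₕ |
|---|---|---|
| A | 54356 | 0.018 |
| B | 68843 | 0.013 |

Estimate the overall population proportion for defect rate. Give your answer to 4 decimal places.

0.0152

N = 54356 + 68843 = 123199.
Overall proportion = Σ (Nₕ/N)·p̂ₕ.
Σ Nₕp̂ₕ = 978.408 + 894.959 = 1873.367.
1873.367 / 123199 = 0.015206... → 0.0152.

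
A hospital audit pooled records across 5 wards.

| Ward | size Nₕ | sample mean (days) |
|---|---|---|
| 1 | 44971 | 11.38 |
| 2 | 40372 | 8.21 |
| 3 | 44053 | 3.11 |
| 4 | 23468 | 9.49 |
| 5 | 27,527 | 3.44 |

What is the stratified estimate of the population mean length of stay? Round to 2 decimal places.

N = 44971 + 40372 + 44053 + 23468 + 27527 = 180391.
Weight each subgroup mean by Nₕ/N and sum.
Σ Nₕx̄ₕ = 44971·11.38 + 40372·8.21 + 44053·3.11 + 23468·9.49 + 27527·3.44 = 511769.98 + 331454.12 + 137004.83 + 222711.32 + 94692.88 = 1297633.13.
Divide by N: 1297633.13 / 180391 = 7.1934... → 7.19.

7.19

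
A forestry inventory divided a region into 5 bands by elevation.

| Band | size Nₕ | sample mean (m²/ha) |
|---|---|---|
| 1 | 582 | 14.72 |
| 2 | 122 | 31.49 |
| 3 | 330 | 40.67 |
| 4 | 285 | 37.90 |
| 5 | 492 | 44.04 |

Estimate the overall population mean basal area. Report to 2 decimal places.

32.19

x̄_st = (Σ Nₕx̄ₕ) / (Σ Nₕ) = (582·14.72 + 122·31.49 + 330·40.67 + 285·37.90 + 492·44.04) / 1811
= 58299.1 / 1811 = 32.1917... → 32.19.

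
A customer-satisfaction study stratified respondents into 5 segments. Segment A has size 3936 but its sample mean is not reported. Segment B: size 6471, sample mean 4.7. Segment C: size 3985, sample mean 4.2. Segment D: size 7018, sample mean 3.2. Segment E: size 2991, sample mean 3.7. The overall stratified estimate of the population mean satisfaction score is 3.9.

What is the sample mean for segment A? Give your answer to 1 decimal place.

3.7

N = 3936 + 6471 + 3985 + 7018 + 2991 = 24401.
Overall total = μ·N = 3.9·24401 = 95163.9.
Subtract the known strata: 6471·4.7 + 3985·4.2 + 7018·3.2 + 2991·3.7 = 80675.
Remaining total for segment A: 95163.9 − 80675 = 14488.9.
Divide by its size: 14488.9 / 3936 = 3.681... → 3.7.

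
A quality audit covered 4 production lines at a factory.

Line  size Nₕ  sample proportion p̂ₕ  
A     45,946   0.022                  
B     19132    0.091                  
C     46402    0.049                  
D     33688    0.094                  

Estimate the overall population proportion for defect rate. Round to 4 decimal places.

N = 45946 + 19132 + 46402 + 33688 = 145168.
Overall proportion = Σ (Nₕ/N)·p̂ₕ.
Σ Nₕp̂ₕ = 1010.812 + 1741.012 + 2273.698 + 3166.672 = 8192.194.
8192.194 / 145168 = 0.056433... → 0.0564.

0.0564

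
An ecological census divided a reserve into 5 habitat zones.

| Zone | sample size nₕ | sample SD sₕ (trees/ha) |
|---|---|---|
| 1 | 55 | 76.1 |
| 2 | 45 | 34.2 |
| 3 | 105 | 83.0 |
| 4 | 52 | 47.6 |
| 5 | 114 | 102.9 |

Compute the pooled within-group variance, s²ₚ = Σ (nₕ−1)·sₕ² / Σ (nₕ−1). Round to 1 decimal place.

6537.4

Degrees of freedom: 54 + 44 + 104 + 51 + 113 = 366.
Σ(nₕ−1)sₕ² = 54·5791.21 + 44·1169.64 + 104·6889 + 51·2265.76 + 113·10588.41 = 2392689.59.
s²ₚ = 2392689.59 / 366 = 6537.403... → 6537.4.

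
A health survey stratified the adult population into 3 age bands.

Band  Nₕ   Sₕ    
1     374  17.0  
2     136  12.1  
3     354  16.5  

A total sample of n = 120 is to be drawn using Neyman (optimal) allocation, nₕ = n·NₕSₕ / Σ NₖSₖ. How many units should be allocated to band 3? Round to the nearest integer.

Σ NₕSₕ = 374·17.0 + 136·12.1 + 354·16.5 = 13844.6.
Share for 3: 5841/13844.6 = 0.42190.
n_3 = 120 × 0.42190 = 50.628... → 51.

51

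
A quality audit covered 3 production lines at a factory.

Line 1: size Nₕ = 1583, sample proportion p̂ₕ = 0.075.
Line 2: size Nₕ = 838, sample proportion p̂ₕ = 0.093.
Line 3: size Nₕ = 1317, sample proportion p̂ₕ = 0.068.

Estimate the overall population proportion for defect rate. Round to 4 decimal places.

Wₕ = Nₕ/N with N = 3738: 0.4235, 0.2242, 0.3523.
p̂_st = 0.4235·0.075 + 0.2242·0.093 + 0.3523·0.068 ≈ 0.076569... → 0.0766.

0.0766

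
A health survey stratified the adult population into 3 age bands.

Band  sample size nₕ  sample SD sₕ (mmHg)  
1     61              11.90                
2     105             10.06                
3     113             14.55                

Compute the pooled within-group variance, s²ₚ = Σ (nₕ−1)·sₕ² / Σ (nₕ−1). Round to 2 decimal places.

1: (61−1)·11.90² = 60·141.61 = 8496.6
2: (105−1)·10.06² = 104·101.2036 = 10525.1744
3: (113−1)·14.55² = 112·211.7025 = 23710.68
Numerator = 42732.4544; denominator = Σ(nₕ−1) = 276.
s²ₚ = 42732.4544/276 = 154.8277... → 154.83.

154.83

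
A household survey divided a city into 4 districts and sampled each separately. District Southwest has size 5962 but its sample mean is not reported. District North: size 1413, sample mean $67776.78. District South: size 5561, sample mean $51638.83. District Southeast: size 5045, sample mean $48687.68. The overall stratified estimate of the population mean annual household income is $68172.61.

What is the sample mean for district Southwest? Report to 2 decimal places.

Σ Nₕx̄ₕ = N·μ, so 5962·x̄_Southwest = 17981·68172.61 − (1413·67776.78 + 5561·51638.83 + 5045·48687.68).
= 1225811700.41 − 628561469.37 = 597250231.04.
x̄_Southwest = 597250231.04 / 5962 = 100176.1541... → 100176.15.

100176.15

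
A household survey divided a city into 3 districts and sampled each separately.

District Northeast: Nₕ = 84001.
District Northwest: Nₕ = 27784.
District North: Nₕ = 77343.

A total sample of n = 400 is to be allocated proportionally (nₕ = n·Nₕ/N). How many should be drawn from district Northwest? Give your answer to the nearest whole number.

59

N = 84001 + 27784 + 77343 = 189128.
n_Northwest = 400·27784/189128 = 58.762... → 59.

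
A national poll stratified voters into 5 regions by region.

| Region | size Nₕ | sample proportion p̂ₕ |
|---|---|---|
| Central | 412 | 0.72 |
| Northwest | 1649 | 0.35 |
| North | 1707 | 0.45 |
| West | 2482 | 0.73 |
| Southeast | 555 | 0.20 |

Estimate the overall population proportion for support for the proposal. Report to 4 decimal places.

0.5239

Wₕ = Nₕ/N with N = 6805: 0.0605, 0.2423, 0.2508, 0.3647, 0.0816.
p̂_st = 0.0605·0.72 + 0.2423·0.35 + 0.2508·0.45 + 0.3647·0.73 + 0.0816·0.20 ≈ 0.523850... → 0.5239.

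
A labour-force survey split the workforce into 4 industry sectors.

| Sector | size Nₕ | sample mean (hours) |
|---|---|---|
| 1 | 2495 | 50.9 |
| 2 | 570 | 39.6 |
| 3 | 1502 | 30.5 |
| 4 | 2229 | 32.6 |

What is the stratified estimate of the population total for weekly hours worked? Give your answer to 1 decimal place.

268043.9

Population total = Σ Nₕ·x̄ₕ (each stratum's size times its mean).
2495·50.9 + 570·39.6 + 1502·30.5 + 2229·32.6 = 126995.5 + 22572 + 45811 + 72665.4 = 268043.9.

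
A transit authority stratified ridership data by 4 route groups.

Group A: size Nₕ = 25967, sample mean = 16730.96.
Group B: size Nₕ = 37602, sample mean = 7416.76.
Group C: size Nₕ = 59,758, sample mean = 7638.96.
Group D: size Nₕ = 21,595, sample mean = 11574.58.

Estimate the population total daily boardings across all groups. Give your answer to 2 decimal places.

A: 25967·16730.96 = 434452838.32
B: 37602·7416.76 = 278885009.52
C: 59758·7638.96 = 456488971.68
D: 21595·11574.58 = 249953055.1
τ̂ = Σ Nₕx̄ₕ = 1419779874.62.

1419779874.62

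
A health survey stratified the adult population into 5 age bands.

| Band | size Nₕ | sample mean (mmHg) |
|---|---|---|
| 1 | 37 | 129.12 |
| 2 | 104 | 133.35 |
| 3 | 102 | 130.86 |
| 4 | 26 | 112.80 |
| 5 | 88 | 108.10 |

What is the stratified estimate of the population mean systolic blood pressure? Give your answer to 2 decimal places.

N = 357; weights Wₕ = Nₕ/N = (0.1036, 0.2913, 0.2857, 0.0728, 0.2465).
x̄_st = Σ Wₕ·x̄ₕ = 0.1036·129.12 + 0.2913·133.35 + 0.2857·130.86 + 0.0728·112.80 + 0.2465·108.10 ≈ 124.4794...
→ 124.48.

124.48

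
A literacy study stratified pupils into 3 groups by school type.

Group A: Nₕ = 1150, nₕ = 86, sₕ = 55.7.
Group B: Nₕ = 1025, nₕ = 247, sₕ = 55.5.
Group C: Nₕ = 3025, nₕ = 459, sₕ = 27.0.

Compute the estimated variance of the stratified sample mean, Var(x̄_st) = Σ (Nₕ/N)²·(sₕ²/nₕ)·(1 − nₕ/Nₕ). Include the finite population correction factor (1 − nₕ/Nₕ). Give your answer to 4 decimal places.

2.4562

N = 5200; Wₕ = Nₕ/N.
group A: (1150/5200)²·55.7²/86·(1 − 86/1150) = 1.6324682
group B: (1025/5200)²·55.5²/247·(1 − 247/1025) = 0.3677780
group C: (3025/5200)²·27.0²/459·(1 − 459/3025) = 0.4559216
Sum = 2.4561678 → 2.4562.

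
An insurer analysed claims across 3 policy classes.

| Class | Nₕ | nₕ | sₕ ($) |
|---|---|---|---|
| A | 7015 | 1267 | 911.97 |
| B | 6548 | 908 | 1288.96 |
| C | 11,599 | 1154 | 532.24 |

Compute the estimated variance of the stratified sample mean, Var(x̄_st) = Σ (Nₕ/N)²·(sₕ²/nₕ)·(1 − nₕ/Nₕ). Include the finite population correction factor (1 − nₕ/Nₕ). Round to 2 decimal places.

N = 25162. Term for each stratum: Wₕ²sₕ²/nₕ·(1−nₕ/Nₕ).
Var(x̄_st) = 41.80600 + 106.73098 + 46.97296 = 195.50993 → 195.51.

195.51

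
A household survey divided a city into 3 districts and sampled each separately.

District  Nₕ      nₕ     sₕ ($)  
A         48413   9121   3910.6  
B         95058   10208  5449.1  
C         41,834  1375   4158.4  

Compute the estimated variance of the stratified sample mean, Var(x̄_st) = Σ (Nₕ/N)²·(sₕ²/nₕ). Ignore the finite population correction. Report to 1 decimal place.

1520.9

N = 185305; Wₕ = Nₕ/N.
district A: (48413/185305)²·3910.6²/9121 = 114.4443
district B: (95058/185305)²·5449.1²/10208 = 765.4414
district C: (41834/185305)²·4158.4²/1375 = 640.9650
Sum = 1520.8507 → 1520.9.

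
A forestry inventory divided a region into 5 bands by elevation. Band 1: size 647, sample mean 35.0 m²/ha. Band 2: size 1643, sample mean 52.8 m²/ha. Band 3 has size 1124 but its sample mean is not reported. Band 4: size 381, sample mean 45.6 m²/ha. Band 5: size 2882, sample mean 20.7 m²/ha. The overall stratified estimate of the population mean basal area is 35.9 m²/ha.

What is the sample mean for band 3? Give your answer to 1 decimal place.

N = 647 + 1643 + 1124 + 381 + 2882 = 6677.
Overall total = μ·N = 35.9·6677 = 239704.3.
Subtract the known strata: 647·35.0 + 1643·52.8 + 381·45.6 + 2882·20.7 = 186426.4.
Remaining total for band 3: 239704.3 − 186426.4 = 53277.9.
Divide by its size: 53277.9 / 1124 = 47.400... → 47.4.

47.4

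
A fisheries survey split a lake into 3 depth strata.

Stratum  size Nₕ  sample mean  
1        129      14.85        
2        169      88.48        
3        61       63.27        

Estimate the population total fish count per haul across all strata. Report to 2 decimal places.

20728.24

Population total = Σ Nₕ·x̄ₕ (each stratum's size times its mean).
129·14.85 + 169·88.48 + 61·63.27 = 1915.65 + 14953.12 + 3859.47 = 20728.24.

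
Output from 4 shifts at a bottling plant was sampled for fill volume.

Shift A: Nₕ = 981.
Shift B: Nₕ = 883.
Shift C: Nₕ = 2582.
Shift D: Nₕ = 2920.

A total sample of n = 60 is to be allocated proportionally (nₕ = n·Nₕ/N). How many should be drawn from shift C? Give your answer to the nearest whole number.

21

Share of shift C = 2582/7366 = 0.35053.
Allocate 60 × 0.35053 = 21.032... → 21.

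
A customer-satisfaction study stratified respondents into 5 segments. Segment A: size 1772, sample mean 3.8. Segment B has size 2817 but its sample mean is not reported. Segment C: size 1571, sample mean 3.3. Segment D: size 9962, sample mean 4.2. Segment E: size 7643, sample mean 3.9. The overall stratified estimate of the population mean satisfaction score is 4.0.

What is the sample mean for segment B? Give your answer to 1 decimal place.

4.1

Σ Nₕx̄ₕ = N·μ, so 2817·x̄_B = 23765·4.0 − (1772·3.8 + 1571·3.3 + 9962·4.2 + 7643·3.9).
= 95060 − 83566 = 11494.
x̄_B = 11494 / 2817 = 4.080... → 4.1.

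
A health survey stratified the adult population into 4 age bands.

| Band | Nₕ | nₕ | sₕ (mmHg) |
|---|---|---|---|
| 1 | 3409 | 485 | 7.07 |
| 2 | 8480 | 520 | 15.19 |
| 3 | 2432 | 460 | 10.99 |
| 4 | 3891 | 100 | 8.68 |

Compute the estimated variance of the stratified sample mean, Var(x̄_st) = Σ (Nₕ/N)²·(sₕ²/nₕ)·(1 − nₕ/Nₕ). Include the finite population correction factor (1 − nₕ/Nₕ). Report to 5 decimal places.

0.13070

N = 18212; Wₕ = Nₕ/N.
band 1: (3409/18212)²·7.07²/485·(1 − 485/3409) = 0.00309732
band 2: (8480/18212)²·15.19²/520·(1 − 520/8480) = 0.09030376
band 3: (2432/18212)²·10.99²/460·(1 − 460/2432) = 0.00379658
band 4: (3891/18212)²·8.68²/100·(1 − 100/3891) = 0.03350728
Sum = 0.13070494 → 0.13070.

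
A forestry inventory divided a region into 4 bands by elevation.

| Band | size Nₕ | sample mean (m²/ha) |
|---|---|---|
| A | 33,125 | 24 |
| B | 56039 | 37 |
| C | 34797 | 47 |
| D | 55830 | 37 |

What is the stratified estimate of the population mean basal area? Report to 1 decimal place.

x̄_st = (Σ Nₕx̄ₕ) / (Σ Nₕ) = (33125·24 + 56039·37 + 34797·47 + 55830·37) / 179791
= 6569612 / 179791 = 36.540... → 36.5.

36.5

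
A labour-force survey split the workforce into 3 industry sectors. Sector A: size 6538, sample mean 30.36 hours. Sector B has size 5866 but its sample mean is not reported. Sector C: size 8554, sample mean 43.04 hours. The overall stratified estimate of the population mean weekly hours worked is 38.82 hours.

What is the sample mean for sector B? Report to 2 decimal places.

42.10

N = 6538 + 5866 + 8554 = 20958.
Overall total = μ·N = 38.82·20958 = 813589.56.
Subtract the known strata: 6538·30.36 + 8554·43.04 = 566657.84.
Remaining total for sector B: 813589.56 − 566657.84 = 246931.72.
Divide by its size: 246931.72 / 5866 = 42.0954... → 42.10.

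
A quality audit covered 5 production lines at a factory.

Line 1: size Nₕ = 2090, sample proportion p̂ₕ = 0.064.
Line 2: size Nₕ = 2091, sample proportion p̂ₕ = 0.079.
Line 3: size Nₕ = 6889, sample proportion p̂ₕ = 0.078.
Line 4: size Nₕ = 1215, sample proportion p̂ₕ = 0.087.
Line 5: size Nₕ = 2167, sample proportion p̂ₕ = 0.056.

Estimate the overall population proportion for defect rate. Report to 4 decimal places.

0.0736

Wₕ = Nₕ/N with N = 14452: 0.1446, 0.1447, 0.4767, 0.0841, 0.1499.
p̂_st = 0.1446·0.064 + 0.1447·0.079 + 0.4767·0.078 + 0.0841·0.087 + 0.1499·0.056 ≈ 0.073578... → 0.0736.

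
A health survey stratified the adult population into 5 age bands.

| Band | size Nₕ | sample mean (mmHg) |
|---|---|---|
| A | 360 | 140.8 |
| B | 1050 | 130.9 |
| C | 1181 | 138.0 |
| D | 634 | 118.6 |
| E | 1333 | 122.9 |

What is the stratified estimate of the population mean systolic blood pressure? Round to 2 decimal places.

129.47

N = 360 + 1050 + 1181 + 634 + 1333 = 4558.
Weight each subgroup mean by Nₕ/N and sum.
Σ Nₕx̄ₕ = 360·140.8 + 1050·130.9 + 1181·138.0 + 634·118.6 + 1333·122.9 = 50688 + 137445 + 162978 + 75192.4 + 163825.7 = 590129.1.
Divide by N: 590129.1 / 4558 = 129.4711... → 129.47.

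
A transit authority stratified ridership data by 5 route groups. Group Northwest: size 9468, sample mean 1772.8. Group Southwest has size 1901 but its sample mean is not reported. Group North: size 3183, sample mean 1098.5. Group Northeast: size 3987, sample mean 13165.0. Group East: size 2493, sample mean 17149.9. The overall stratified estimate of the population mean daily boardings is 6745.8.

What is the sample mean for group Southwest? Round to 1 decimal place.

13862.6

N = 9468 + 1901 + 3183 + 3987 + 2493 = 21032.
Overall total = μ·N = 6745.8·21032 = 141877665.6.
Subtract the known strata: 9468·1772.8 + 3183·1098.5 + 3987·13165.0 + 2493·17149.9 = 115524951.6.
Remaining total for group Southwest: 141877665.6 − 115524951.6 = 26352714.
Divide by its size: 26352714 / 1901 = 13862.553... → 13862.6.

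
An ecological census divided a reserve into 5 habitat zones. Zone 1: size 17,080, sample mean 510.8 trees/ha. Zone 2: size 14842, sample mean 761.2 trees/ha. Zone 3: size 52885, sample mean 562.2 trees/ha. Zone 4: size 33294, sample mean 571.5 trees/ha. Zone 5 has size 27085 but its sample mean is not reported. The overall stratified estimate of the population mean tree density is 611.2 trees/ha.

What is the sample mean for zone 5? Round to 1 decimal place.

736.8

Σ Nₕx̄ₕ = N·μ, so 27085·x̄_5 = 145186·611.2 − (17080·510.8 + 14842·761.2 + 52885·562.2 + 33294·571.5).
= 88737683.2 − 68781662.4 = 19956020.8.
x̄_5 = 19956020.8 / 27085 = 736.792... → 736.8.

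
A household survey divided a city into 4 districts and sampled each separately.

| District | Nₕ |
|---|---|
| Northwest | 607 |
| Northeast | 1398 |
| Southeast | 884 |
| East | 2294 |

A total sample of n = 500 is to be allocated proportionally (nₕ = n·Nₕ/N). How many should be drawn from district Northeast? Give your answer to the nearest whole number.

Share of district Northeast = 1398/5183 = 0.26973.
Allocate 500 × 0.26973 = 134.864... → 135.

135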